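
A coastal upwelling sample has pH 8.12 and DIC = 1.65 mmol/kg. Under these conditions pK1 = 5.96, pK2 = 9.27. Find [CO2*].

α₀ = 1 / (1 + K1/[H⁺] + K1K2/[H⁺]²) = 1 / (1 + 10^+2.16 + 10^+1.01)
   = 1 / (1 + 144.54 + 10.233) = 1/155.78 = 0.006419
[CO2*] = α₀ × DIC = 0.006419 × 1.65 = 0.0106 mmol/kg = 10.6 μmol/kg

[CO2*] = 10.6 μmol/kg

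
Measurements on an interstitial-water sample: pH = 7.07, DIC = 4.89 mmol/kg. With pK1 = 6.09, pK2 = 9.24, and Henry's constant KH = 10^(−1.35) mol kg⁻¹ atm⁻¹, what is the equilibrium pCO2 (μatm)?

α₀ = 1 / (1 + K1/[H⁺] + K1K2/[H⁺]²) = 1 / (1 + 10^+0.98 + 10^-1.19)
   = 1 / (1 + 9.5499 + 0.064565) = 1/10.614 = 0.09421
[CO2*] = α₀ × DIC = 0.09421 × 4.89 = 0.4607 mmol/kg
pCO2 = [CO2*]/KH = 4.607×10^-4 / 4.467×10^-2 = 1.03×10^4 μatm

pCO2 = 1.03×10^4 μatm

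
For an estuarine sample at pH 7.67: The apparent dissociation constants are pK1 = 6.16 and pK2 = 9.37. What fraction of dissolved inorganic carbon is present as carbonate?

α₂ = 0.0190

α₂ = 1 / (1 + [H⁺]/K2 + [H⁺]²/(K1K2)) = 1 / (1 + 10^+1.70 + 10^+0.19)
   = 1 / (1 + 50.119 + 1.5488) = 1/52.668 = 0.01899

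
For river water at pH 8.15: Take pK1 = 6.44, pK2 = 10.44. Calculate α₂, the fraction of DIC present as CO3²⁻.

α₂ = 1 / (1 + [H⁺]/K2 + [H⁺]²/(K1K2)) = 1 / (1 + 10^+2.29 + 10^+0.58)
   = 1 / (1 + 194.98 + 3.8019) = 1/199.79 = 0.005005

α₂ = 0.00501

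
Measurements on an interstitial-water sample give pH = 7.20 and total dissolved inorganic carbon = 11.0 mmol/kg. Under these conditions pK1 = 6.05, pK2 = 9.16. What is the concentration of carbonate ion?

[CO3²⁻] = 0.111 mmol/kg

α₂ = 1 / (1 + [H⁺]/K2 + [H⁺]²/(K1K2)) = 1 / (1 + 10^+1.96 + 10^+0.81)
   = 1 / (1 + 91.201 + 6.4565) = 1/98.658 = 0.01014
[CO3²⁻] = α₂ × DIC = 0.01014 × 11.0 = 0.111 mmol/kg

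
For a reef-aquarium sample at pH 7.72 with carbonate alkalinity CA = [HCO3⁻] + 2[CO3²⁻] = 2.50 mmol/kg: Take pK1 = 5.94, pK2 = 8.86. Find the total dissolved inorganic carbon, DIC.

DIC = 2.38 mmol/kg

CA = [HCO3⁻] + 2[CO3²⁻] = (α₁ + 2α₂)·DIC
At pH 7.72: [H⁺]/K1 = 10^-1.78 = 0.016596, K2/[H⁺] = 10^-1.14 = 0.072444
α₁ = 1/(1 + 0.016596 + 0.072444) = 1/1.0890 = 0.9182; α₂ = α₁·K2/[H⁺] = 0.06652
α₁ + 2α₂ = 1.0513
DIC = CA / (α₁ + 2α₂) = 2.50 / 1.0513 = 2.38 mmol/kg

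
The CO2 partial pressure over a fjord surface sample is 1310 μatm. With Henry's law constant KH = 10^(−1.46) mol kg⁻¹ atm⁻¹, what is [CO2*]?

KH = 10^(−1.46) = 3.467×10^-2 mol kg⁻¹ atm⁻¹
[CO2*] = KH · pCO2 = 3.467×10^-2 × 1310×10^-6 atm = 4.54×10^-5 mol/kg

[CO2*] = 45.4 μmol/kg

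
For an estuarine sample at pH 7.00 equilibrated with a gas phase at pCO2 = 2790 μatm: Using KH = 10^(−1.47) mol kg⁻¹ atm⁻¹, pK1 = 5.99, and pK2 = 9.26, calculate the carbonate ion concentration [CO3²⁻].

[CO2*] = KH · pCO2 = 10^(−1.47) × 2790×10^-6 = 9.454×10^-5 mol/kg
α₀ = 1/(1 + K1/[H⁺] + K1K2/[H⁺]²) = 1/(1 + 10^+1.01 + 10^-1.25) = 0.08858
DIC = [CO2*]/α₀ = 9.454×10^-5 / 0.08858 = 1.067 mmol/kg
[CO3²⁻] = α₂·DIC; α₂ = 0.004981, so [CO3²⁻] = 0.004981 × 1.067 = 0.00532 mmol/kg = 5.32 μmol/kg

[CO3²⁻] = 5.32 μmol/kg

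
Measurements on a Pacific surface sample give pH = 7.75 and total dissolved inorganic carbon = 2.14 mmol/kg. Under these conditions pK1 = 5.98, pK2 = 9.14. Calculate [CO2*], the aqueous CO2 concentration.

α₀ = 1 / (1 + K1/[H⁺] + K1K2/[H⁺]²) = 1 / (1 + 10^+1.77 + 10^+0.38)
   = 1 / (1 + 58.884 + 2.3988) = 1/62.283 = 0.01606
[CO2*] = α₀ × DIC = 0.01606 × 2.14 = 0.0344 mmol/kg

[CO2*] = 0.0344 mmol/kg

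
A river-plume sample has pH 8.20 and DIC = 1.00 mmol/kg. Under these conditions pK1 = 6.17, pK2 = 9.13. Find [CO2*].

[CO2*] = 8.28 μmol/kg

α₀ = 1 / (1 + K1/[H⁺] + K1K2/[H⁺]²) = 1 / (1 + 10^+2.03 + 10^+1.10)
   = 1 / (1 + 107.15 + 12.589) = 1/120.74 = 0.008282
[CO2*] = α₀ × DIC = 0.008282 × 1.00 = 0.00828 mmol/kg = 8.28 μmol/kg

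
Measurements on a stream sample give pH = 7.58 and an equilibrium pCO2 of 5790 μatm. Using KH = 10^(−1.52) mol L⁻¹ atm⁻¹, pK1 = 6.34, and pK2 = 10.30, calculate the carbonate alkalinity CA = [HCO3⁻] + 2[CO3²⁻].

[CO2*] = KH · pCO2 = 10^(−1.52) × 5790×10^-6 = 1.749×10^-4 mol/L
α₀ = 1/(1 + K1/[H⁺] + K1K2/[H⁺]²) = 1/(1 + 10^+1.24 + 10^-1.48) = 0.05431
DIC = [CO2*]/α₀ = 1.749×10^-4 / 0.05431 = 3.219 mmol/L
CA = (α₁ + 2α₂)·DIC = (0.9439 + 2×0.001799) × 3.219 = 3.05 mmol/L

CA = 3.05 mmol/L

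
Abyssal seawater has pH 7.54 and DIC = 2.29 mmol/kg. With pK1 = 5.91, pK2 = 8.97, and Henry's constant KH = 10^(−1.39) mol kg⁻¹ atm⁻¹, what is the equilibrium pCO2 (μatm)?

pCO2 = 1240 μatm

α₀ = 1 / (1 + K1/[H⁺] + K1K2/[H⁺]²) = 1 / (1 + 10^+1.63 + 10^+0.20)
   = 1 / (1 + 42.658 + 1.5849) = 1/45.243 = 0.02210
[CO2*] = α₀ × DIC = 0.02210 × 2.29 = 0.05062 mmol/kg
pCO2 = [CO2*]/KH = 5.062×10^-5 / 4.074×10^-2 = 1240 μatm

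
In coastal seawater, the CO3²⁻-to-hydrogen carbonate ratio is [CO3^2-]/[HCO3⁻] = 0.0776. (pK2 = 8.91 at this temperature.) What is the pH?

From K2 = [H⁺][CO3^2-]/[HCO3⁻]:  pH = pK2 + log₁₀([CO3^2-]/[HCO3⁻])
log₁₀(0.0776) = -1.110
pH = 8.91 + (-1.110) = 7.80

pH = 7.80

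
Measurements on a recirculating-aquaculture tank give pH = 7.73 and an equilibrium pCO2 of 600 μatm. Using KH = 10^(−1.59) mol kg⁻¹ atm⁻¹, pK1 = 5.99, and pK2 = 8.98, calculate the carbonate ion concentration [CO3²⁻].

[CO2*] = KH · pCO2 = 10^(−1.59) × 600×10^-6 = 1.542×10^-5 mol/kg
α₀ = 1/(1 + K1/[H⁺] + K1K2/[H⁺]²) = 1/(1 + 10^+1.74 + 10^+0.49) = 0.01694
DIC = [CO2*]/α₀ = 1.542×10^-5 / 0.01694 = 0.9106 mmol/kg
[CO3²⁻] = α₂·DIC; α₂ = 0.05234, so [CO3²⁻] = 0.05234 × 0.9106 = 0.0477 mmol/kg

[CO3²⁻] = 0.0477 mmol/kg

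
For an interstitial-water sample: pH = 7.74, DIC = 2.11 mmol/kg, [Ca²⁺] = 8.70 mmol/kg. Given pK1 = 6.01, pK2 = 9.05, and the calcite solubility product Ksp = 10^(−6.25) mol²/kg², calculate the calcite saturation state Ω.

Ω = 1.50

α₂ = 1 / (1 + [H⁺]/K2 + [H⁺]²/(K1K2)) = 1 / (1 + 10^+1.31 + 10^-0.42)
   = 1 / (1 + 20.417 + 0.38019) = 1/21.798 = 0.04588
[CO3²⁻] = α₂ × DIC = 0.04588 × 2.11 = 0.09680 mmol/kg
Ksp = 10^(−6.25) = 5.623×10^-7
Ω = [Ca²⁺][CO3²⁻]/Ksp = (8.70×10^-3)(9.680×10^-5) / 5.623×10^-7 = 1.50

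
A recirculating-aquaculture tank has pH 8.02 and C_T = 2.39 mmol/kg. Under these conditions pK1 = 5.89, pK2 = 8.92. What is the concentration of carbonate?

α₂ = 1 / (1 + [H⁺]/K2 + [H⁺]²/(K1K2)) = 1 / (1 + 10^+0.90 + 10^-1.23)
   = 1 / (1 + 7.9433 + 0.058884) = 1/9.0022 = 0.1111
[CO3²⁻] = α₂ × DIC = 0.1111 × 2.39 = 0.265 mmol/kg

[CO3²⁻] = 0.265 mmol/kg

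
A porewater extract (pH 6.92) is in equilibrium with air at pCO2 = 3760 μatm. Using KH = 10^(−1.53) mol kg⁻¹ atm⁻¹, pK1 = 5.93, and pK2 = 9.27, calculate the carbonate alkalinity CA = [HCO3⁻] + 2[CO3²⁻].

[CO2*] = KH · pCO2 = 10^(−1.53) × 3760×10^-6 = 1.110×10^-4 mol/kg
α₀ = 1/(1 + K1/[H⁺] + K1K2/[H⁺]²) = 1/(1 + 10^+0.99 + 10^-1.36) = 0.09246
DIC = [CO2*]/α₀ = 1.110×10^-4 / 0.09246 = 1.200 mmol/kg
CA = (α₁ + 2α₂)·DIC = (0.9035 + 2×0.004036) × 1.200 = 1.09 mmol/kg

CA = 1.09 mmol/kg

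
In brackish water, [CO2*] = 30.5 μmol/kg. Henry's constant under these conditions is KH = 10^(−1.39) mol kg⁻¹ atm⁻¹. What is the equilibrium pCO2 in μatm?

pCO2 = 749 μatm

KH = 10^(−1.39) = 4.074×10^-2 mol kg⁻¹ atm⁻¹
pCO2 = [CO2*]/KH = 30.5×10^-6 / 4.074×10^-2 = 7.49×10^-4 atm = 749 μatm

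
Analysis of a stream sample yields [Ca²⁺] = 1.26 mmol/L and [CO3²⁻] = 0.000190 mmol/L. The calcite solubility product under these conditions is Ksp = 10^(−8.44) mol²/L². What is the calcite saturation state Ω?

Ω = 0.0659

Ksp = 10^(−8.44) = 3.631×10^-9
Ω = [Ca²⁺][CO3²⁻]/Ksp = (1.26×10^-3)(0.000190×10^-3) / 3.631×10^-9 = 0.0659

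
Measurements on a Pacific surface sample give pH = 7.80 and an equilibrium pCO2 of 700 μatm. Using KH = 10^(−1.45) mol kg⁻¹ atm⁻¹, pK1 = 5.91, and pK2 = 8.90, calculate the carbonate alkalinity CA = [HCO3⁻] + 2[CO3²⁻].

CA = 2.23 mmol/kg

[CO2*] = KH · pCO2 = 10^(−1.45) × 700×10^-6 = 2.484×10^-5 mol/kg
α₀ = 1/(1 + K1/[H⁺] + K1K2/[H⁺]²) = 1/(1 + 10^+1.89 + 10^+0.79) = 0.01179
DIC = [CO2*]/α₀ = 2.484×10^-5 / 0.01179 = 2.106 mmol/kg
CA = (α₁ + 2α₂)·DIC = (0.9155 + 2×0.07272) × 2.106 = 2.23 mmol/kg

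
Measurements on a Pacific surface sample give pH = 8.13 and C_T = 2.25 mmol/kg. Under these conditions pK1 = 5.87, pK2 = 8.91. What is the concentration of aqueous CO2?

α₀ = 1 / (1 + K1/[H⁺] + K1K2/[H⁺]²) = 1 / (1 + 10^+2.26 + 10^+1.48)
   = 1 / (1 + 181.97 + 30.200) = 1/213.17 = 0.004691
[CO2*] = α₀ × DIC = 0.004691 × 2.25 = 0.0106 mmol/kg = 10.6 μmol/kg

[CO2*] = 10.6 μmol/kg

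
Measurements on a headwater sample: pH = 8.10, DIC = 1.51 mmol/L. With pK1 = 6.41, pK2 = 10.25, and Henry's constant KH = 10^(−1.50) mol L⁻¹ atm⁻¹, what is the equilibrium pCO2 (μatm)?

pCO2 = 949 μatm

α₀ = 1 / (1 + K1/[H⁺] + K1K2/[H⁺]²) = 1 / (1 + 10^+1.69 + 10^-0.46)
   = 1 / (1 + 48.978 + 0.34674) = 1/50.325 = 0.01987
[CO2*] = α₀ × DIC = 0.01987 × 1.51 = 0.03001 mmol/L
pCO2 = [CO2*]/KH = 3.001×10^-5 / 3.162×10^-2 = 949 μatm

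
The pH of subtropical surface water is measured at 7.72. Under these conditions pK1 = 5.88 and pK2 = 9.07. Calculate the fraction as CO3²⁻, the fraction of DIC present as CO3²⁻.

α₂ = 0.0422

α₂ = 1 / (1 + [H⁺]/K2 + [H⁺]²/(K1K2)) = 1 / (1 + 10^+1.35 + 10^-0.49)
   = 1 / (1 + 22.387 + 0.32359) = 1/23.711 = 0.04217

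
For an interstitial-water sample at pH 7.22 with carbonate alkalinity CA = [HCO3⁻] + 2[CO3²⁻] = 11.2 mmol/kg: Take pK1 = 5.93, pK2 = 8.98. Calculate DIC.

CA = [HCO3⁻] + 2[CO3²⁻] = (α₁ + 2α₂)·DIC
At pH 7.22: [H⁺]/K1 = 10^-1.29 = 0.051286, K2/[H⁺] = 10^-1.76 = 0.017378
α₁ = 1/(1 + 0.051286 + 0.017378) = 1/1.0687 = 0.9357; α₂ = α₁·K2/[H⁺] = 0.01626
α₁ + 2α₂ = 0.9683
DIC = CA / (α₁ + 2α₂) = 11.2 / 0.9683 = 11.6 mmol/kg

DIC = 11.6 mmol/kg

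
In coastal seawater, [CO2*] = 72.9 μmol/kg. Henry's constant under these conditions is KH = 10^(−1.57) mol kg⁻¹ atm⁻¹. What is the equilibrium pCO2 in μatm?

KH = 10^(−1.57) = 2.692×10^-2 mol kg⁻¹ atm⁻¹
pCO2 = [CO2*]/KH = 72.9×10^-6 / 2.692×10^-2 = 2.71×10^-3 atm = 2710 μatm

pCO2 = 2710 μatm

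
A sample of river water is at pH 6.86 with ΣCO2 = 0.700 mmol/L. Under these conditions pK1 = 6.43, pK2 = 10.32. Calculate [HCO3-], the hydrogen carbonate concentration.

[HCO3⁻] = 0.510 mmol/L

α₁ = 1 / (1 + [H⁺]/K1 + K2/[H⁺]) = 1 / (1 + 10^-0.43 + 10^-3.46)
   = 1 / (1 + 0.37154 + 0.00034674) = 1/1.3719 = 0.7289
[HCO3⁻] = α₁ × DIC = 0.7289 × 0.700 = 0.510 mmol/L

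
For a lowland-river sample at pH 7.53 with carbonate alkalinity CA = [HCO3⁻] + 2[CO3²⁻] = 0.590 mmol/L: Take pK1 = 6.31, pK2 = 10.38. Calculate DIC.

CA = [HCO3⁻] + 2[CO3²⁻] = (α₁ + 2α₂)·DIC
At pH 7.53: [H⁺]/K1 = 10^-1.22 = 0.060256, K2/[H⁺] = 10^-2.85 = 0.0014125
α₁ = 1/(1 + 0.060256 + 0.0014125) = 1/1.0617 = 0.9419; α₂ = α₁·K2/[H⁺] = 0.001330
α₁ + 2α₂ = 0.9446
DIC = CA / (α₁ + 2α₂) = 0.590 / 0.9446 = 0.625 mmol/L

DIC = 0.625 mmol/L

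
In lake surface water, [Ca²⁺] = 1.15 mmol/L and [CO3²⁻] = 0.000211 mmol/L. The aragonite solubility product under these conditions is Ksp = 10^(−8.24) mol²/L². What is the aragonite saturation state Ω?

Ω = 0.0422

Ksp = 10^(−8.24) = 5.754×10^-9
Ω = [Ca²⁺][CO3²⁻]/Ksp = (1.15×10^-3)(0.000211×10^-3) / 5.754×10^-9 = 0.0422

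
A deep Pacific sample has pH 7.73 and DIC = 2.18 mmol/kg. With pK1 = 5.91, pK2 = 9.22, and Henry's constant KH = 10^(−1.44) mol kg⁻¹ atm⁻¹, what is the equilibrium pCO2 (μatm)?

pCO2 = 868 μatm

α₀ = 1 / (1 + K1/[H⁺] + K1K2/[H⁺]²) = 1 / (1 + 10^+1.82 + 10^+0.33)
   = 1 / (1 + 66.069 + 2.1380) = 1/69.207 = 0.01445
[CO2*] = α₀ × DIC = 0.01445 × 2.18 = 0.03150 mmol/kg
pCO2 = [CO2*]/KH = 3.150×10^-5 / 3.631×10^-2 = 868 μatm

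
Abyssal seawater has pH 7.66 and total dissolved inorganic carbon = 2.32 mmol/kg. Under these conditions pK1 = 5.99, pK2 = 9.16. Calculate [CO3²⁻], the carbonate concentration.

[CO3²⁻] = 0.0697 mmol/kg

α₂ = 1 / (1 + [H⁺]/K2 + [H⁺]²/(K1K2)) = 1 / (1 + 10^+1.50 + 10^-0.17)
   = 1 / (1 + 31.623 + 0.67608) = 1/33.299 = 0.03003
[CO3²⁻] = α₂ × DIC = 0.03003 × 2.32 = 0.0697 mmol/kg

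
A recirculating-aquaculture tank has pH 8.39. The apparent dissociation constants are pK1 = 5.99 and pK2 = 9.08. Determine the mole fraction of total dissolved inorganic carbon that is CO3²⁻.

α₂ = 1 / (1 + [H⁺]/K2 + [H⁺]²/(K1K2)) = 1 / (1 + 10^+0.69 + 10^-1.71)
   = 1 / (1 + 4.8978 + 0.019498) = 1/5.9173 = 0.1690

α₂ = 0.169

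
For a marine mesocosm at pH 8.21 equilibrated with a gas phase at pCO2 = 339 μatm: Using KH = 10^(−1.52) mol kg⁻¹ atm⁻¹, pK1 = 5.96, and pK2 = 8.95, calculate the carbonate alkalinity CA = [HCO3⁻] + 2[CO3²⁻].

CA = 2.48 mmol/kg

[CO2*] = KH · pCO2 = 10^(−1.52) × 339×10^-6 = 1.024×10^-5 mol/kg
α₀ = 1/(1 + K1/[H⁺] + K1K2/[H⁺]²) = 1/(1 + 10^+2.25 + 10^+1.51) = 0.004735
DIC = [CO2*]/α₀ = 1.024×10^-5 / 0.004735 = 2.162 mmol/kg
CA = (α₁ + 2α₂)·DIC = (0.8420 + 2×0.1532) × 2.162 = 2.48 mmol/kg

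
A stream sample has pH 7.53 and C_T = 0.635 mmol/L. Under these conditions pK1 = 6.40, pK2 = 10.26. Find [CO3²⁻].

α₂ = 1 / (1 + [H⁺]/K2 + [H⁺]²/(K1K2)) = 1 / (1 + 10^+2.73 + 10^+1.60)
   = 1 / (1 + 537.03 + 39.811) = 1/577.84 = 0.001731
[CO3²⁻] = α₂ × DIC = 0.001731 × 0.635 = 0.00110 mmol/L = 1.10 μmol/L

[CO3²⁻] = 1.10 μmol/L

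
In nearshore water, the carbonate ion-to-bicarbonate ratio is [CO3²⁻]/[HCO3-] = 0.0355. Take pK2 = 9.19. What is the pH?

pH = 7.74

From K2 = [H⁺][CO3²⁻]/[HCO3-]:  pH = pK2 + log₁₀([CO3²⁻]/[HCO3-])
log₁₀(0.0355) = -1.450
pH = 9.19 + (-1.450) = 7.74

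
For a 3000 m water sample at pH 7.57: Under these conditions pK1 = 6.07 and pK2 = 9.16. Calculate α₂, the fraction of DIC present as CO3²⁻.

α₂ = 1 / (1 + [H⁺]/K2 + [H⁺]²/(K1K2)) = 1 / (1 + 10^+1.59 + 10^+0.09)
   = 1 / (1 + 38.905 + 1.2303) = 1/41.135 = 0.02431

α₂ = 0.0243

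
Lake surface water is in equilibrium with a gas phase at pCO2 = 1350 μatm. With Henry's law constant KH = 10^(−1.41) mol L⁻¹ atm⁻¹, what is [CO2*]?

KH = 10^(−1.41) = 3.890×10^-2 mol L⁻¹ atm⁻¹
[CO2*] = KH · pCO2 = 3.890×10^-2 × 1350×10^-6 atm = 5.25×10^-5 mol/L

[CO2*] = 52.5 μmol/L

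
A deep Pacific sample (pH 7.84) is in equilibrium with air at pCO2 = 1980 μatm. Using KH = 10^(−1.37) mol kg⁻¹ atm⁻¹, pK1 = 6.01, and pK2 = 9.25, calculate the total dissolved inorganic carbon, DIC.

[CO2*] = KH · pCO2 = 10^(−1.37) × 1980×10^-6 = 8.446×10^-5 mol/kg
α₀ = 1/(1 + K1/[H⁺] + K1K2/[H⁺]²) = 1/(1 + 10^+1.83 + 10^+0.42) = 0.01404
DIC = [CO2*]/α₀ = 8.446×10^-5 / 0.01404 = 6.02 mmol/kg

DIC = 6.02 mmol/kg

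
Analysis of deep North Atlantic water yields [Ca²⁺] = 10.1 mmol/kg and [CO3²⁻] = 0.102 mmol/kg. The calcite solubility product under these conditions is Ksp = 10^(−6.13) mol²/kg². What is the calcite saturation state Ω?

Ksp = 10^(−6.13) = 7.413×10^-7
Ω = [Ca²⁺][CO3²⁻]/Ksp = (10.1×10^-3)(0.102×10^-3) / 7.413×10^-7 = 1.39

Ω = 1.39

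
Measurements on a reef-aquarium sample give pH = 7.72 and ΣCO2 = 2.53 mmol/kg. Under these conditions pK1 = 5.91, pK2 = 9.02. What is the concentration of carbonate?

[CO3²⁻] = 0.119 mmol/kg

α₂ = 1 / (1 + [H⁺]/K2 + [H⁺]²/(K1K2)) = 1 / (1 + 10^+1.30 + 10^-0.51)
   = 1 / (1 + 19.953 + 0.30903) = 1/21.262 = 0.04703
[CO3²⁻] = α₂ × DIC = 0.04703 × 2.53 = 0.119 mmol/kg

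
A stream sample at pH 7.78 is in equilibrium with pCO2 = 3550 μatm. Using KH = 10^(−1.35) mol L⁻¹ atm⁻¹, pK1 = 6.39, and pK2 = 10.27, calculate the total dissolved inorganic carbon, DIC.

DIC = 4.06 mmol/L

[CO2*] = KH · pCO2 = 10^(−1.35) × 3550×10^-6 = 1.586×10^-4 mol/L
α₀ = 1/(1 + K1/[H⁺] + K1K2/[H⁺]²) = 1/(1 + 10^+1.39 + 10^-1.10) = 0.03902
DIC = [CO2*]/α₀ = 1.586×10^-4 / 0.03902 = 4.06 mmol/L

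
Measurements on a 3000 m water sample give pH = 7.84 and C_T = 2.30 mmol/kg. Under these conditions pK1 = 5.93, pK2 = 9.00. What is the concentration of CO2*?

α₀ = 1 / (1 + K1/[H⁺] + K1K2/[H⁺]²) = 1 / (1 + 10^+1.91 + 10^+0.75)
   = 1 / (1 + 81.283 + 5.6234) = 1/87.906 = 0.01138
[CO2*] = α₀ × DIC = 0.01138 × 2.30 = 0.0262 mmol/kg

[CO2*] = 0.0262 mmol/kg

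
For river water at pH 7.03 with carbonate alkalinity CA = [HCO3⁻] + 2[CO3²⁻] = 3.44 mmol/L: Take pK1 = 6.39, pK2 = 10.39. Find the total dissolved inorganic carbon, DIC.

DIC = 4.23 mmol/L

CA = [HCO3⁻] + 2[CO3²⁻] = (α₁ + 2α₂)·DIC
At pH 7.03: [H⁺]/K1 = 10^-0.64 = 0.22909, K2/[H⁺] = 10^-3.36 = 0.00043652
α₁ = 1/(1 + 0.22909 + 0.00043652) = 1/1.2295 = 0.8133; α₂ = α₁·K2/[H⁺] = 0.0003550
α₁ + 2α₂ = 0.8140
DIC = CA / (α₁ + 2α₂) = 3.44 / 0.8140 = 4.23 mmol/L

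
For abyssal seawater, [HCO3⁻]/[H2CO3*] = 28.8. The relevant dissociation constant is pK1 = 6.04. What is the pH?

From K1 = [H⁺][HCO3⁻]/[H2CO3*]:  pH = pK1 + log₁₀([HCO3⁻]/[H2CO3*])
log₁₀(28.8) = +1.459
pH = 6.04 + (+1.459) = 7.50

pH = 7.50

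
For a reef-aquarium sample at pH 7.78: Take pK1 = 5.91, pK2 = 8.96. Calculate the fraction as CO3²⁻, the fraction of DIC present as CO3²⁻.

α₂ = 1 / (1 + [H⁺]/K2 + [H⁺]²/(K1K2)) = 1 / (1 + 10^+1.18 + 10^-0.69)
   = 1 / (1 + 15.136 + 0.20417) = 1/16.340 = 0.06120

α₂ = 0.0612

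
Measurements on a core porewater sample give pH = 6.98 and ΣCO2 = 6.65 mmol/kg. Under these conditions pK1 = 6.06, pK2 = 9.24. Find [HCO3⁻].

α₁ = 1 / (1 + [H⁺]/K1 + K2/[H⁺]) = 1 / (1 + 10^-0.92 + 10^-2.26)
   = 1 / (1 + 0.12023 + 0.0054954) = 1/1.1257 = 0.8883
[HCO3⁻] = α₁ × DIC = 0.8883 × 6.65 = 5.91 mmol/kg

[HCO3⁻] = 5.91 mmol/kg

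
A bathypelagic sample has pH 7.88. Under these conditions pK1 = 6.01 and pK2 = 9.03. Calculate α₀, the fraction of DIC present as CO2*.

α₀ = 0.0124

α₀ = 1 / (1 + K1/[H⁺] + K1K2/[H⁺]²) = 1 / (1 + 10^+1.87 + 10^+0.72)
   = 1 / (1 + 74.131 + 5.2481) = 1/80.379 = 0.01244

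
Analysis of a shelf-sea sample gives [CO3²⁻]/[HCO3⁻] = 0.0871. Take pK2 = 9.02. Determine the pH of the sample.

pH = 7.96

From K2 = [H⁺][CO3²⁻]/[HCO3⁻]:  pH = pK2 + log₁₀([CO3²⁻]/[HCO3⁻])
log₁₀(0.0871) = -1.060
pH = 9.02 + (-1.060) = 7.96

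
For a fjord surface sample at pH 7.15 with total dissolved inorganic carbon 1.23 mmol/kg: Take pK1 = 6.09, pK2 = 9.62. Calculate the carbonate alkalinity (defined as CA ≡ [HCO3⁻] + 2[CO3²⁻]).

CA = 1.14 mmol/kg

CA = [HCO3⁻] + 2[CO3²⁻] = (α₁ + 2α₂)·DIC
At pH 7.15: [H⁺]/K1 = 10^-1.06 = 0.087096, K2/[H⁺] = 10^-2.47 = 0.0033884
α₁ = 1/(1 + 0.087096 + 0.0033884) = 1/1.0905 = 0.9170; α₂ = α₁·K2/[H⁺] = 0.003107
α₁ + 2α₂ = 0.9232
CA = 0.9232 × 1.23 = 1.14 mmol/kg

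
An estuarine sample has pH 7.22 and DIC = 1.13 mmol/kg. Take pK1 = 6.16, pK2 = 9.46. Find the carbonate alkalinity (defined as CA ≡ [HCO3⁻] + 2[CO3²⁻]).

CA = [HCO3⁻] + 2[CO3²⁻] = (α₁ + 2α₂)·DIC
At pH 7.22: [H⁺]/K1 = 10^-1.06 = 0.087096, K2/[H⁺] = 10^-2.24 = 0.0057544
α₁ = 1/(1 + 0.087096 + 0.0057544) = 1/1.0929 = 0.9150; α₂ = α₁·K2/[H⁺] = 0.005265
α₁ + 2α₂ = 0.9256
CA = 0.9256 × 1.13 = 1.05 mmol/kg

CA = 1.05 mmol/kg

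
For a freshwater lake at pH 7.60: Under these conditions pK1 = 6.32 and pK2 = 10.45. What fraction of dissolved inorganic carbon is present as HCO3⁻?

α₁ = 1 / (1 + [H⁺]/K1 + K2/[H⁺]) = 1 / (1 + 10^-1.28 + 10^-2.85)
   = 1 / (1 + 0.052481 + 0.0014125) = 1/1.0539 = 0.9489

α₁ = 0.949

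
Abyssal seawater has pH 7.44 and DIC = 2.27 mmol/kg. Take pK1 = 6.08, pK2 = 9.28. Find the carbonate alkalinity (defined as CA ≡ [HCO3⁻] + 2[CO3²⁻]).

CA = 2.21 mmol/kg

CA = [HCO3⁻] + 2[CO3²⁻] = (α₁ + 2α₂)·DIC
At pH 7.44: [H⁺]/K1 = 10^-1.36 = 0.043652, K2/[H⁺] = 10^-1.84 = 0.014454
α₁ = 1/(1 + 0.043652 + 0.014454) = 1/1.0581 = 0.9451; α₂ = α₁·K2/[H⁺] = 0.01366
α₁ + 2α₂ = 0.9724
CA = 0.9724 × 2.27 = 2.21 mmol/kg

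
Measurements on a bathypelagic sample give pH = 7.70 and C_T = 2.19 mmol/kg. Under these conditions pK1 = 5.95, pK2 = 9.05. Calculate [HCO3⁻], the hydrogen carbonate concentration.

[HCO3⁻] = 2.06 mmol/kg

α₁ = 1 / (1 + [H⁺]/K1 + K2/[H⁺]) = 1 / (1 + 10^-1.75 + 10^-1.35)
   = 1 / (1 + 0.017783 + 0.044668) = 1/1.0625 = 0.9412
[HCO3⁻] = α₁ × DIC = 0.9412 × 2.19 = 2.06 mmol/kg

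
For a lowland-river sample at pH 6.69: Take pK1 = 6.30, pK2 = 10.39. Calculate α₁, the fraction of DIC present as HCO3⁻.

α₁ = 0.710

α₁ = 1 / (1 + [H⁺]/K1 + K2/[H⁺]) = 1 / (1 + 10^-0.39 + 10^-3.70)
   = 1 / (1 + 0.40738 + 0.00019953) = 1/1.4076 = 0.7104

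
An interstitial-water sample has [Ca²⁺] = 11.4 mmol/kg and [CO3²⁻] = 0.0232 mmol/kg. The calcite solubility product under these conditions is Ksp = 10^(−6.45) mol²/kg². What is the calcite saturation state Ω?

Ω = 0.745

Ksp = 10^(−6.45) = 3.548×10^-7
Ω = [Ca²⁺][CO3²⁻]/Ksp = (11.4×10^-3)(0.0232×10^-3) / 3.548×10^-7 = 0.745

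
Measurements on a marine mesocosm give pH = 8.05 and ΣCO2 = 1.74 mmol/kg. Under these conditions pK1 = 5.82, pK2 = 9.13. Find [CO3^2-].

[CO3²⁻] = 0.133 mmol/kg

α₂ = 1 / (1 + [H⁺]/K2 + [H⁺]²/(K1K2)) = 1 / (1 + 10^+1.08 + 10^-1.15)
   = 1 / (1 + 12.023 + 0.070795) = 1/13.093 = 0.07637
[CO3²⁻] = α₂ × DIC = 0.07637 × 1.74 = 0.133 mmol/kg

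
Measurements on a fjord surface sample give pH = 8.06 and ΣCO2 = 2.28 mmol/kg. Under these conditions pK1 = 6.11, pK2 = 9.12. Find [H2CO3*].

[CO2*] = 0.0233 mmol/kg

α₀ = 1 / (1 + K1/[H⁺] + K1K2/[H⁺]²) = 1 / (1 + 10^+1.95 + 10^+0.89)
   = 1 / (1 + 89.125 + 7.7625) = 1/97.888 = 0.01022
[CO2*] = α₀ × DIC = 0.01022 × 2.28 = 0.0233 mmol/kg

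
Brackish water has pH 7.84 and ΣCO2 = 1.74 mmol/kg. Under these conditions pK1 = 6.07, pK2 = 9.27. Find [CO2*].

α₀ = 1 / (1 + K1/[H⁺] + K1K2/[H⁺]²) = 1 / (1 + 10^+1.77 + 10^+0.34)
   = 1 / (1 + 58.884 + 2.1878) = 1/62.072 = 0.01611
[CO2*] = α₀ × DIC = 0.01611 × 1.74 = 0.0280 mmol/kg

[CO2*] = 0.0280 mmol/kg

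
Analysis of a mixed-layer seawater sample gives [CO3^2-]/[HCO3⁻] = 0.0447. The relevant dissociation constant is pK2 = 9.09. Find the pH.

pH = 7.74

From K2 = [H⁺][CO3^2-]/[HCO3⁻]:  pH = pK2 + log₁₀([CO3^2-]/[HCO3⁻])
log₁₀(0.0447) = -1.350
pH = 9.09 + (-1.350) = 7.74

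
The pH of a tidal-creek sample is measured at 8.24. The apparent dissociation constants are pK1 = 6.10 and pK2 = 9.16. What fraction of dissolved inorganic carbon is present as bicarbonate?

α₁ = 1 / (1 + [H⁺]/K1 + K2/[H⁺]) = 1 / (1 + 10^-2.14 + 10^-0.92)
   = 1 / (1 + 0.0072444 + 0.12023) = 1/1.1275 = 0.8869

α₁ = 0.887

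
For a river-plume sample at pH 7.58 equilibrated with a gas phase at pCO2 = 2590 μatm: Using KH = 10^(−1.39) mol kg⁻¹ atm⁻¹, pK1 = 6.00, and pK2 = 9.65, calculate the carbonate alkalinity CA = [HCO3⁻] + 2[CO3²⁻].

CA = 4.08 mmol/kg

[CO2*] = KH · pCO2 = 10^(−1.39) × 2590×10^-6 = 1.055×10^-4 mol/kg
α₀ = 1/(1 + K1/[H⁺] + K1K2/[H⁺]²) = 1/(1 + 10^+1.58 + 10^-0.49) = 0.02542
DIC = [CO2*]/α₀ = 1.055×10^-4 / 0.02542 = 4.151 mmol/kg
CA = (α₁ + 2α₂)·DIC = (0.9664 + 2×0.008225) × 4.151 = 4.08 mmol/kg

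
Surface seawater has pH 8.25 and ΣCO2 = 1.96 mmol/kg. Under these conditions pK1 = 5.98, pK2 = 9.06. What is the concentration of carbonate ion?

[CO3²⁻] = 0.262 mmol/kg

α₂ = 1 / (1 + [H⁺]/K2 + [H⁺]²/(K1K2)) = 1 / (1 + 10^+0.81 + 10^-1.46)
   = 1 / (1 + 6.4565 + 0.034674) = 1/7.4912 = 0.1335
[CO3²⁻] = α₂ × DIC = 0.1335 × 1.96 = 0.262 mmol/kg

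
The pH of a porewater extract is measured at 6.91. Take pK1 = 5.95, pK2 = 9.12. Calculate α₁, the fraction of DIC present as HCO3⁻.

α₁ = 1 / (1 + [H⁺]/K1 + K2/[H⁺]) = 1 / (1 + 10^-0.96 + 10^-2.21)
   = 1 / (1 + 0.10965 + 0.0061660) = 1/1.1158 = 0.8962

α₁ = 0.896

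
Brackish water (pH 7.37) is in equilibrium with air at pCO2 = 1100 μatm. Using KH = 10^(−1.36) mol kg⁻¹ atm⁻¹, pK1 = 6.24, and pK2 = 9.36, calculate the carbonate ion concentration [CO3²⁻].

[CO3²⁻] = 6.63 μmol/kg

[CO2*] = KH · pCO2 = 10^(−1.36) × 1100×10^-6 = 4.802×10^-5 mol/kg
α₀ = 1/(1 + K1/[H⁺] + K1K2/[H⁺]²) = 1/(1 + 10^+1.13 + 10^-0.86) = 0.06836
DIC = [CO2*]/α₀ = 4.802×10^-5 / 0.06836 = 0.7024 mmol/kg
[CO3²⁻] = α₂·DIC; α₂ = 0.009437, so [CO3²⁻] = 0.009437 × 0.7024 = 0.00663 mmol/kg = 6.63 μmol/kg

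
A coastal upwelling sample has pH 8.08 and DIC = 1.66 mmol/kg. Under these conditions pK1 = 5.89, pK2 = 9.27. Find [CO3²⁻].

[CO3²⁻] = 0.100 mmol/kg

α₂ = 1 / (1 + [H⁺]/K2 + [H⁺]²/(K1K2)) = 1 / (1 + 10^+1.19 + 10^-1.00)
   = 1 / (1 + 15.488 + 0.10000) = 1/16.588 = 0.06028
[CO3²⁻] = α₂ × DIC = 0.06028 × 1.66 = 0.100 mmol/kg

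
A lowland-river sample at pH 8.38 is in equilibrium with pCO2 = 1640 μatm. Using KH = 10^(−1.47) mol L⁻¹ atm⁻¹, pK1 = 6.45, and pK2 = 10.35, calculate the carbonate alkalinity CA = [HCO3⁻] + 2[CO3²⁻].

CA = 4.83 mmol/L

[CO2*] = KH · pCO2 = 10^(−1.47) × 1640×10^-6 = 5.557×10^-5 mol/L
α₀ = 1/(1 + K1/[H⁺] + K1K2/[H⁺]²) = 1/(1 + 10^+1.93 + 10^-0.04) = 0.01149
DIC = [CO2*]/α₀ = 5.557×10^-5 / 0.01149 = 4.836 mmol/L
CA = (α₁ + 2α₂)·DIC = (0.9780 + 2×0.01048) × 4.836 = 4.83 mmol/L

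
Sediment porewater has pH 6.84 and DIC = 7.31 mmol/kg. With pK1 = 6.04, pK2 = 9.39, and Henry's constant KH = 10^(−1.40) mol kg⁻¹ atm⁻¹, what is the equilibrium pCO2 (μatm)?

α₀ = 1 / (1 + K1/[H⁺] + K1K2/[H⁺]²) = 1 / (1 + 10^+0.80 + 10^-1.75)
   = 1 / (1 + 6.3096 + 0.017783) = 1/7.3274 = 0.1365
[CO2*] = α₀ × DIC = 0.1365 × 7.31 = 0.9976 mmol/kg
pCO2 = [CO2*]/KH = 9.976×10^-4 / 3.981×10^-2 = 2.51×10^4 μatm

pCO2 = 2.51×10^4 μatm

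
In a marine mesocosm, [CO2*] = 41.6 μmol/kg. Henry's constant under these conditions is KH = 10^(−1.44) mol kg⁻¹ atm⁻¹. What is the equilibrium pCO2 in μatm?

pCO2 = 1150 μatm

KH = 10^(−1.44) = 3.631×10^-2 mol kg⁻¹ atm⁻¹
pCO2 = [CO2*]/KH = 41.6×10^-6 / 3.631×10^-2 = 1.15×10^-3 atm = 1150 μatm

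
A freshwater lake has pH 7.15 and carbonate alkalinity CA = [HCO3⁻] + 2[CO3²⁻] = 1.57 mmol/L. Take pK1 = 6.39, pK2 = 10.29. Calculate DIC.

DIC = 1.84 mmol/L

CA = [HCO3⁻] + 2[CO3²⁻] = (α₁ + 2α₂)·DIC
At pH 7.15: [H⁺]/K1 = 10^-0.76 = 0.17378, K2/[H⁺] = 10^-3.14 = 0.00072444
α₁ = 1/(1 + 0.17378 + 0.00072444) = 1/1.1745 = 0.8514; α₂ = α₁·K2/[H⁺] = 0.0006168
α₁ + 2α₂ = 0.8527
DIC = CA / (α₁ + 2α₂) = 1.57 / 0.8527 = 1.84 mmol/L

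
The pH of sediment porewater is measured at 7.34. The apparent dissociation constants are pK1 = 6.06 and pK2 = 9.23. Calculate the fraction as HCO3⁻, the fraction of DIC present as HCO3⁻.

α₁ = 0.939

α₁ = 1 / (1 + [H⁺]/K1 + K2/[H⁺]) = 1 / (1 + 10^-1.28 + 10^-1.89)
   = 1 / (1 + 0.052481 + 0.012882) = 1/1.0654 = 0.9386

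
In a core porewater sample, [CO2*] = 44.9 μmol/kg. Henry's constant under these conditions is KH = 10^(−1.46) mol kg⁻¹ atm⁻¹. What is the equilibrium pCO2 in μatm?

KH = 10^(−1.46) = 3.467×10^-2 mol kg⁻¹ atm⁻¹
pCO2 = [CO2*]/KH = 44.9×10^-6 / 3.467×10^-2 = 1.29×10^-3 atm = 1290 μatm

pCO2 = 1290 μatm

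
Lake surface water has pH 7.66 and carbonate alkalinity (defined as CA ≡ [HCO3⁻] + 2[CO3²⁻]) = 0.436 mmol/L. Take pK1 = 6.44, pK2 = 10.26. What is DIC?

DIC = 0.461 mmol/L

CA = [HCO3⁻] + 2[CO3²⁻] = (α₁ + 2α₂)·DIC
At pH 7.66: [H⁺]/K1 = 10^-1.22 = 0.060256, K2/[H⁺] = 10^-2.60 = 0.0025119
α₁ = 1/(1 + 0.060256 + 0.0025119) = 1/1.0628 = 0.9409; α₂ = α₁·K2/[H⁺] = 0.002364
α₁ + 2α₂ = 0.9457
DIC = CA / (α₁ + 2α₂) = 0.436 / 0.9457 = 0.461 mmol/L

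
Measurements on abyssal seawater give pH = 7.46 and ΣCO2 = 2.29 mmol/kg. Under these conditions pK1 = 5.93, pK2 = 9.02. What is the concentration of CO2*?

[CO2*] = 0.0639 mmol/kg

α₀ = 1 / (1 + K1/[H⁺] + K1K2/[H⁺]²) = 1 / (1 + 10^+1.53 + 10^-0.03)
   = 1 / (1 + 33.884 + 0.93325) = 1/35.818 = 0.02792
[CO2*] = α₀ × DIC = 0.02792 × 2.29 = 0.0639 mmol/kg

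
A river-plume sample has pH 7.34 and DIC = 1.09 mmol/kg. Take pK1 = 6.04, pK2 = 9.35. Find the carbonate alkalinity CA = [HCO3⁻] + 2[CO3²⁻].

CA = 1.05 mmol/kg

CA = [HCO3⁻] + 2[CO3²⁻] = (α₁ + 2α₂)·DIC
At pH 7.34: [H⁺]/K1 = 10^-1.30 = 0.050119, K2/[H⁺] = 10^-2.01 = 0.0097724
α₁ = 1/(1 + 0.050119 + 0.0097724) = 1/1.0599 = 0.9435; α₂ = α₁·K2/[H⁺] = 0.009220
α₁ + 2α₂ = 0.9619
CA = 0.9619 × 1.09 = 1.05 mmol/kg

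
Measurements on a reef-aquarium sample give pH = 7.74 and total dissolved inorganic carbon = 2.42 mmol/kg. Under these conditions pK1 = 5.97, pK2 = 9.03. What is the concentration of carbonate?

α₂ = 1 / (1 + [H⁺]/K2 + [H⁺]²/(K1K2)) = 1 / (1 + 10^+1.29 + 10^-0.48)
   = 1 / (1 + 19.498 + 0.33113) = 1/20.830 = 0.04801
[CO3²⁻] = α₂ × DIC = 0.04801 × 2.42 = 0.116 mmol/kg

[CO3²⁻] = 0.116 mmol/kg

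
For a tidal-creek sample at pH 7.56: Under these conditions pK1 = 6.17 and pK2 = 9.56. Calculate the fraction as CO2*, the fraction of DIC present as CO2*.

α₀ = 1 / (1 + K1/[H⁺] + K1K2/[H⁺]²) = 1 / (1 + 10^+1.39 + 10^-0.61)
   = 1 / (1 + 24.547 + 0.24547) = 1/25.793 = 0.03877

α₀ = 0.0388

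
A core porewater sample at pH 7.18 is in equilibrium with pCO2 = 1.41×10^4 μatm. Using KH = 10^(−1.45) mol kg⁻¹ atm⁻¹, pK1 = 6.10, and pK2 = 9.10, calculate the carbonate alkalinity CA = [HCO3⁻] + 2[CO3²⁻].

[CO2*] = KH · pCO2 = 10^(−1.45) × 1.41×10^4×10^-6 = 5.003×10^-4 mol/kg
α₀ = 1/(1 + K1/[H⁺] + K1K2/[H⁺]²) = 1/(1 + 10^+1.08 + 10^-0.84) = 0.07595
DIC = [CO2*]/α₀ = 5.003×10^-4 / 0.07595 = 6.587 mmol/kg
CA = (α₁ + 2α₂)·DIC = (0.9131 + 2×0.01098) × 6.587 = 6.16 mmol/kg

CA = 6.16 mmol/kg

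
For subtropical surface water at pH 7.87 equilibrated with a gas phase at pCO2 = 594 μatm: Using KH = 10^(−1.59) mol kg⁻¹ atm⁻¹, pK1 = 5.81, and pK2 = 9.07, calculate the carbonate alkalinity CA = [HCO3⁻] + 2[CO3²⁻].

[CO2*] = KH · pCO2 = 10^(−1.59) × 594×10^-6 = 1.527×10^-5 mol/kg
α₀ = 1/(1 + K1/[H⁺] + K1K2/[H⁺]²) = 1/(1 + 10^+2.06 + 10^+0.86) = 0.008126
DIC = [CO2*]/α₀ = 1.527×10^-5 / 0.008126 = 1.879 mmol/kg
CA = (α₁ + 2α₂)·DIC = (0.9330 + 2×0.05887) × 1.879 = 1.97 mmol/kg

CA = 1.97 mmol/kg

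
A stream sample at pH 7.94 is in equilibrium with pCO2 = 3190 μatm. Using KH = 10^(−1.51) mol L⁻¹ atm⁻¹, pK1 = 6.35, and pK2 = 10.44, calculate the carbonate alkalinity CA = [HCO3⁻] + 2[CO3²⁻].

CA = 3.86 mmol/L

[CO2*] = KH · pCO2 = 10^(−1.51) × 3190×10^-6 = 9.858×10^-5 mol/L
α₀ = 1/(1 + K1/[H⁺] + K1K2/[H⁺]²) = 1/(1 + 10^+1.59 + 10^-0.91) = 0.02498
DIC = [CO2*]/α₀ = 9.858×10^-5 / 0.02498 = 3.946 mmol/L
CA = (α₁ + 2α₂)·DIC = (0.9719 + 2×0.003074) × 3.946 = 3.86 mmol/L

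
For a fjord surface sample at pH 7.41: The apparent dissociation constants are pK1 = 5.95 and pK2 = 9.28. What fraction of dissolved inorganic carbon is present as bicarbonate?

α₁ = 0.954

α₁ = 1 / (1 + [H⁺]/K1 + K2/[H⁺]) = 1 / (1 + 10^-1.46 + 10^-1.87)
   = 1 / (1 + 0.034674 + 0.013490) = 1/1.0482 = 0.9540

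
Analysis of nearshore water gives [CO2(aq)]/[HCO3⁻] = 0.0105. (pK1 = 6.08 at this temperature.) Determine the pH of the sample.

From K1 = [H⁺][HCO3⁻]/[CO2(aq)]:  pH = pK1 − log₁₀([CO2(aq)]/[HCO3⁻])
log₁₀(0.0105) = -1.979
pH = 6.08 − (-1.979) = 8.06

pH = 8.06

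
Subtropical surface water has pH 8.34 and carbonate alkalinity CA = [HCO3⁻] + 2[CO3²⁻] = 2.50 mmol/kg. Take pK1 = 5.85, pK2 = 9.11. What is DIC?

DIC = 2.19 mmol/kg

CA = [HCO3⁻] + 2[CO3²⁻] = (α₁ + 2α₂)·DIC
At pH 8.34: [H⁺]/K1 = 10^-2.49 = 0.0032359, K2/[H⁺] = 10^-0.77 = 0.16982
α₁ = 1/(1 + 0.0032359 + 0.16982) = 1/1.1731 = 0.8525; α₂ = α₁·K2/[H⁺] = 0.1448
α₁ + 2α₂ = 1.1420
DIC = CA / (α₁ + 2α₂) = 2.50 / 1.1420 = 2.19 mmol/kg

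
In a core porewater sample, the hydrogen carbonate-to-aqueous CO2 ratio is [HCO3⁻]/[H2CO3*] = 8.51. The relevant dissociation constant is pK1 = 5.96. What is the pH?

From K1 = [H⁺][HCO3⁻]/[H2CO3*]:  pH = pK1 + log₁₀([HCO3⁻]/[H2CO3*])
log₁₀(8.51) = +0.930
pH = 5.96 + (+0.930) = 6.89

pH = 6.89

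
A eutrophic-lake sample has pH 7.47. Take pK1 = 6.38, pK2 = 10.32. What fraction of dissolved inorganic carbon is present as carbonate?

α₂ = 0.00130

α₂ = 1 / (1 + [H⁺]/K2 + [H⁺]²/(K1K2)) = 1 / (1 + 10^+2.85 + 10^+1.76)
   = 1 / (1 + 707.95 + 57.544) = 1/766.49 = 0.001305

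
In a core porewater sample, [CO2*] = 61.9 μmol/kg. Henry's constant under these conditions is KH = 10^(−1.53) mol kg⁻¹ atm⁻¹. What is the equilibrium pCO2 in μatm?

KH = 10^(−1.53) = 2.951×10^-2 mol kg⁻¹ atm⁻¹
pCO2 = [CO2*]/KH = 61.9×10^-6 / 2.951×10^-2 = 2.10×10^-3 atm = 2100 μatm

pCO2 = 2100 μatm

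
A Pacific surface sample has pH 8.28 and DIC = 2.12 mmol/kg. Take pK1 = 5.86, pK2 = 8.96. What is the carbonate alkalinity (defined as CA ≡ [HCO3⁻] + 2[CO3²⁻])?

CA = [HCO3⁻] + 2[CO3²⁻] = (α₁ + 2α₂)·DIC
At pH 8.28: [H⁺]/K1 = 10^-2.42 = 0.0038019, K2/[H⁺] = 10^-0.68 = 0.20893
α₁ = 1/(1 + 0.0038019 + 0.20893) = 1/1.2127 = 0.8246; α₂ = α₁·K2/[H⁺] = 0.1723
α₁ + 2α₂ = 1.1691
CA = 1.1691 × 2.12 = 2.48 mmol/kg

CA = 2.48 mmol/kg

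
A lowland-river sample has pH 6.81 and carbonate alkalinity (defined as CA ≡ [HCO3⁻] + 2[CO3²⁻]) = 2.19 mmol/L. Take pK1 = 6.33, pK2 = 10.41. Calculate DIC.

CA = [HCO3⁻] + 2[CO3²⁻] = (α₁ + 2α₂)·DIC
At pH 6.81: [H⁺]/K1 = 10^-0.48 = 0.33113, K2/[H⁺] = 10^-3.60 = 0.00025119
α₁ = 1/(1 + 0.33113 + 0.00025119) = 1/1.3314 = 0.7511; α₂ = α₁·K2/[H⁺] = 0.0001887
α₁ + 2α₂ = 0.7515
DIC = CA / (α₁ + 2α₂) = 2.19 / 0.7515 = 2.91 mmol/L

DIC = 2.91 mmol/L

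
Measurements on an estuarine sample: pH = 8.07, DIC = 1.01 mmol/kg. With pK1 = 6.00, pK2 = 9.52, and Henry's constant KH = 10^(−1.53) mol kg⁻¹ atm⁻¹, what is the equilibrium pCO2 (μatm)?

pCO2 = 279 μatm

α₀ = 1 / (1 + K1/[H⁺] + K1K2/[H⁺]²) = 1 / (1 + 10^+2.07 + 10^+0.62)
   = 1 / (1 + 117.49 + 4.1687) = 1/122.66 = 0.008153
[CO2*] = α₀ × DIC = 0.008153 × 1.01 = 0.008234 mmol/kg = 8.234 μmol/kg
pCO2 = [CO2*]/KH = 8.234×10^-6 / 2.951×10^-2 = 279 μatm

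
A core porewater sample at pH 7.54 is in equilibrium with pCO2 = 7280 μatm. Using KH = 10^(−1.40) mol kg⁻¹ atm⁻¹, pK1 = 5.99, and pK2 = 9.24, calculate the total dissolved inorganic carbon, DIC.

DIC = 10.8 mmol/kg

[CO2*] = KH · pCO2 = 10^(−1.40) × 7280×10^-6 = 2.898×10^-4 mol/kg
α₀ = 1/(1 + K1/[H⁺] + K1K2/[H⁺]²) = 1/(1 + 10^+1.55 + 10^-0.15) = 0.02689
DIC = [CO2*]/α₀ = 2.898×10^-4 / 0.02689 = 10.8 mmol/kg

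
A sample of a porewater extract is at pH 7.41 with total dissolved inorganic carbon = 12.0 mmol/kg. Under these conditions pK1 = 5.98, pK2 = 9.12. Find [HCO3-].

[HCO3⁻] = 11.4 mmol/kg

α₁ = 1 / (1 + [H⁺]/K1 + K2/[H⁺]) = 1 / (1 + 10^-1.43 + 10^-1.71)
   = 1 / (1 + 0.037154 + 0.019498) = 1/1.0567 = 0.9464
[HCO3⁻] = α₁ × DIC = 0.9464 × 12.0 = 11.4 mmol/kg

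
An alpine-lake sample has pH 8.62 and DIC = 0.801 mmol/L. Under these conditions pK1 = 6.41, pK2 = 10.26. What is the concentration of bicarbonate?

α₁ = 1 / (1 + [H⁺]/K1 + K2/[H⁺]) = 1 / (1 + 10^-2.21 + 10^-1.64)
   = 1 / (1 + 0.0061660 + 0.022909) = 1/1.0291 = 0.9717
[HCO3⁻] = α₁ × DIC = 0.9717 × 0.801 = 0.778 mmol/L

[HCO3⁻] = 0.778 mmol/L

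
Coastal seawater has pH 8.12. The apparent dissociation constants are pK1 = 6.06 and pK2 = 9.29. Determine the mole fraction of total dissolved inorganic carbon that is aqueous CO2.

α₀ = 0.00809

α₀ = 1 / (1 + K1/[H⁺] + K1K2/[H⁺]²) = 1 / (1 + 10^+2.06 + 10^+0.89)
   = 1 / (1 + 114.82 + 7.7625) = 1/123.58 = 0.008092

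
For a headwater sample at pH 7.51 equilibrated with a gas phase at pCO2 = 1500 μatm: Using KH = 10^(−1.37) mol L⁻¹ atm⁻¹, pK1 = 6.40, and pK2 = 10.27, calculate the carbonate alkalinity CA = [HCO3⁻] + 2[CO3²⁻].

[CO2*] = KH · pCO2 = 10^(−1.37) × 1500×10^-6 = 6.399×10^-5 mol/L
α₀ = 1/(1 + K1/[H⁺] + K1K2/[H⁺]²) = 1/(1 + 10^+1.11 + 10^-1.65) = 0.07192
DIC = [CO2*]/α₀ = 6.399×10^-5 / 0.07192 = 0.8897 mmol/L
CA = (α₁ + 2α₂)·DIC = (0.9265 + 2×0.001610) × 0.8897 = 0.827 mmol/L

CA = 0.827 mmol/L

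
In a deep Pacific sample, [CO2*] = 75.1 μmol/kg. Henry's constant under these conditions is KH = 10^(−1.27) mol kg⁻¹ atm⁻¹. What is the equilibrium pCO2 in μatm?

pCO2 = 1400 μatm

KH = 10^(−1.27) = 5.370×10^-2 mol kg⁻¹ atm⁻¹
pCO2 = [CO2*]/KH = 75.1×10^-6 / 5.370×10^-2 = 1.40×10^-3 atm = 1400 μatm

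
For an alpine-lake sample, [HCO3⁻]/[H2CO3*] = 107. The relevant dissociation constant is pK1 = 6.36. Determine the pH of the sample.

From K1 = [H⁺][HCO3⁻]/[H2CO3*]:  pH = pK1 + log₁₀([HCO3⁻]/[H2CO3*])
log₁₀(107) = +2.029
pH = 6.36 + (+2.029) = 8.39

pH = 8.39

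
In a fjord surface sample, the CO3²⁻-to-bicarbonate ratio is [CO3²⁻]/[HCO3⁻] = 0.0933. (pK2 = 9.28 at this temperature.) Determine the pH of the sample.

From K2 = [H⁺][CO3²⁻]/[HCO3⁻]:  pH = pK2 + log₁₀([CO3²⁻]/[HCO3⁻])
log₁₀(0.0933) = -1.030
pH = 9.28 + (-1.030) = 8.25

pH = 8.25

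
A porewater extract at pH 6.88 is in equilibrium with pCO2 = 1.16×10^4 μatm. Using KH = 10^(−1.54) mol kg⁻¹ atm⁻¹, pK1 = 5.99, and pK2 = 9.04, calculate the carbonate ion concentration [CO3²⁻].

[CO2*] = KH · pCO2 = 10^(−1.54) × 1.16×10^4×10^-6 = 3.345×10^-4 mol/kg
α₀ = 1/(1 + K1/[H⁺] + K1K2/[H⁺]²) = 1/(1 + 10^+0.89 + 10^-1.27) = 0.1134
DIC = [CO2*]/α₀ = 3.345×10^-4 / 0.1134 = 2.949 mmol/kg
[CO3²⁻] = α₂·DIC; α₂ = 0.006091, so [CO3²⁻] = 0.006091 × 2.949 = 0.0180 mmol/kg = 18.0 μmol/kg

[CO3²⁻] = 18.0 μmol/kg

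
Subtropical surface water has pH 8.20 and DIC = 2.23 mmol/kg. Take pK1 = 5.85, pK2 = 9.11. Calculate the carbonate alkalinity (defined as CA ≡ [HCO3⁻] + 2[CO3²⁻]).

CA = 2.46 mmol/kg

CA = [HCO3⁻] + 2[CO3²⁻] = (α₁ + 2α₂)·DIC
At pH 8.20: [H⁺]/K1 = 10^-2.35 = 0.0044668, K2/[H⁺] = 10^-0.91 = 0.12303
α₁ = 1/(1 + 0.0044668 + 0.12303) = 1/1.1275 = 0.8869; α₂ = α₁·K2/[H⁺] = 0.1091
α₁ + 2α₂ = 1.1052
CA = 1.1052 × 2.23 = 2.46 mmol/kg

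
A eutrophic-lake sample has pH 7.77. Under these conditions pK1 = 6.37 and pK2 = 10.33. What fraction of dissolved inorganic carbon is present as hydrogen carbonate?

α₁ = 1 / (1 + [H⁺]/K1 + K2/[H⁺]) = 1 / (1 + 10^-1.40 + 10^-2.56)
   = 1 / (1 + 0.039811 + 0.0027542) = 1/1.0426 = 0.9592

α₁ = 0.959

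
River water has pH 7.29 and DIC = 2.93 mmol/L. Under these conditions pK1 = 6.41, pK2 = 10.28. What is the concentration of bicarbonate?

α₁ = 1 / (1 + [H⁺]/K1 + K2/[H⁺]) = 1 / (1 + 10^-0.88 + 10^-2.99)
   = 1 / (1 + 0.13183 + 0.0010233) = 1/1.1328 = 0.8827
[HCO3⁻] = α₁ × DIC = 0.8827 × 2.93 = 2.59 mmol/L

[HCO3⁻] = 2.59 mmol/L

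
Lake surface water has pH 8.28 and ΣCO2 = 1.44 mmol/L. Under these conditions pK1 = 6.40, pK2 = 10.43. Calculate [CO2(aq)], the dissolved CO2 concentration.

[CO2*] = 18.6 μmol/L

α₀ = 1 / (1 + K1/[H⁺] + K1K2/[H⁺]²) = 1 / (1 + 10^+1.88 + 10^-0.27)
   = 1 / (1 + 75.858 + 0.53703) = 1/77.395 = 0.01292
[CO2*] = α₀ × DIC = 0.01292 × 1.44 = 0.0186 mmol/L = 18.6 μmol/L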